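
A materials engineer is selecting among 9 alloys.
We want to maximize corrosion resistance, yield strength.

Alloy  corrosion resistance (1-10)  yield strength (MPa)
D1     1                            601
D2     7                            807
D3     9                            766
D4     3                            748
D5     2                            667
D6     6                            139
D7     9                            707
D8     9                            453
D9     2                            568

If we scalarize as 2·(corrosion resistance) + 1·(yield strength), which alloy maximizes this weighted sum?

D2

D1: 2·1 + 1·601 = 603
D2: 2·7 + 1·807 = 821
D3: 2·9 + 1·766 = 784
D4: 2·3 + 1·748 = 754
D5: 2·2 + 1·667 = 671
D6: 2·6 + 1·139 = 151
D7: 2·9 + 1·707 = 725
D8: 2·9 + 1·453 = 471
D9: 2·2 + 1·568 = 572
Highest: D2 at 821.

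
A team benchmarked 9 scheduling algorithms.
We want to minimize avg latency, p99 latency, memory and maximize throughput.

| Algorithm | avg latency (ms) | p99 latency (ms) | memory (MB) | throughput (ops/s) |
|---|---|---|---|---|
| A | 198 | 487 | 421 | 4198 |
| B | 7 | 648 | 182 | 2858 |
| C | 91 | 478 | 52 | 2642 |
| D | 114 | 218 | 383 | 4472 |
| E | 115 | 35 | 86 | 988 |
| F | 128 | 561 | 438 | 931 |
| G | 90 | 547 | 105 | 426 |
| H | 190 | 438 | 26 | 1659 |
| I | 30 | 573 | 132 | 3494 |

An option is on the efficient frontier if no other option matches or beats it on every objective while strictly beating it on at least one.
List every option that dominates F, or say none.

C, D, E

C: avg latency 91≤128, p99 latency 478≤561, memory 52≤438, throughput 2642≥931 — dominates F.
D: avg latency 114≤128, p99 latency 218≤561, memory 383≤438, throughput 4472≥931 — dominates F.
E: avg latency 115≤128, p99 latency 35≤561, memory 86≤438, throughput 988≥931 — dominates F.
Others (A, B, G, H, I) are each worse than F on at least one objective.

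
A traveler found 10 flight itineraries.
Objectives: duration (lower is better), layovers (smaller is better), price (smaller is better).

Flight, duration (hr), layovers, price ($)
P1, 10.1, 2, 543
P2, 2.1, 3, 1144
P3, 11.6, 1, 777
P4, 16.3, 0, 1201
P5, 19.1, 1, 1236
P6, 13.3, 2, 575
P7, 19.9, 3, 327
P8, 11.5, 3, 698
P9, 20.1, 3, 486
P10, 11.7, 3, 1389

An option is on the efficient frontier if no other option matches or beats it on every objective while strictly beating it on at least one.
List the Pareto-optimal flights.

P1: not dominated.
P2: not dominated (best duration).
P3: not dominated.
P4: not dominated (best layovers).
P5: dominated by P3 (duration 11.6≤19.1, layovers 1≤1, price 777≤1236).
P6: dominated by P1 (duration 10.1≤13.3, layovers 2≤2, price 543≤575).
P7: not dominated (best price).
P8: dominated by P1 (duration 10.1≤11.5, layovers 2≤3, price 543≤698).
P9: dominated by P7 (duration 19.9≤20.1, layovers 3≤3, price 327≤486).
P10: dominated by P1 (duration 10.1≤11.7, layovers 2≤3, price 543≤1389).

P1, P2, P3, P4, P7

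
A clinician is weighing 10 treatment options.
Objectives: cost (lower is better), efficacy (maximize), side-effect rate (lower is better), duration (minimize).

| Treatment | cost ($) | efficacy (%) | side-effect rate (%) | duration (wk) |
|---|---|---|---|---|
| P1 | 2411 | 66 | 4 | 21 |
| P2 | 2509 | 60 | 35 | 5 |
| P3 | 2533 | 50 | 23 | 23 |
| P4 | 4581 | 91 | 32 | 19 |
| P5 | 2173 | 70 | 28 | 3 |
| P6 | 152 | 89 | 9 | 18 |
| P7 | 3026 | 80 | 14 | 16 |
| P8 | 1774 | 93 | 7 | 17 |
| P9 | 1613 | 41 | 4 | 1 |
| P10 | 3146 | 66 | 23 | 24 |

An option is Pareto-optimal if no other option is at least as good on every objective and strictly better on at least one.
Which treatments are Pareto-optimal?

P1, P5, P6, P7, P8, P9

P1: not dominated.
P2: dominated by P5 (cost 2173≤2509, efficacy 70≥60, side-effect rate 28≤35, duration 3≤5).
P3: dominated by P1 (cost 2411≤2533, efficacy 66≥50, side-effect rate 4≤23, duration 21≤23).
P4: dominated by P8 (cost 1774≤4581, efficacy 93≥91, side-effect rate 7≤32, duration 17≤19).
P5: not dominated.
P6: not dominated (best cost).
P7: not dominated.
P8: not dominated (best efficacy).
P9: not dominated (best duration).
P10: dominated by P1 (cost 2411≤3146, efficacy 66≥66, side-effect rate 4≤23, duration 21≤24).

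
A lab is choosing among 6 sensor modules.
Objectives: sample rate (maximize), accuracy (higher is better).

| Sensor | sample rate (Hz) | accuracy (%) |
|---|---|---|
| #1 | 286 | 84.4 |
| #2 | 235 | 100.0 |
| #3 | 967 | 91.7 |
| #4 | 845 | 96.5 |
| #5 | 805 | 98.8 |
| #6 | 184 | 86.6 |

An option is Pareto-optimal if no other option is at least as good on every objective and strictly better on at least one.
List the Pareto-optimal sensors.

#2, #3, #4, #5

#1: dominated by #3 (sample rate 967≥286, accuracy 91.7≥84.4).
#2: not dominated (best accuracy).
#3: not dominated (best sample rate).
#4: not dominated.
#5: not dominated.
#6: dominated by #2 (sample rate 235≥184, accuracy 100.0≥86.6).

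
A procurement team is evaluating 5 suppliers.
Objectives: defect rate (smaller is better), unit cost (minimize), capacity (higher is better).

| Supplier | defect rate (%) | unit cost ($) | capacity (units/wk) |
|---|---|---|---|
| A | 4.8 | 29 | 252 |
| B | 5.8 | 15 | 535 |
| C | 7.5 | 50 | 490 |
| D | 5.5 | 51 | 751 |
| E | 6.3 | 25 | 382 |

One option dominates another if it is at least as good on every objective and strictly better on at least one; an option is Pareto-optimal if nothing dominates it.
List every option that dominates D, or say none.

A: worse on capacity (252 vs 751).
B: worse on defect rate (5.8 vs 5.5).
C: worse on defect rate (7.5 vs 5.5).
E: worse on defect rate (6.3 vs 5.5).
No option dominates D.

none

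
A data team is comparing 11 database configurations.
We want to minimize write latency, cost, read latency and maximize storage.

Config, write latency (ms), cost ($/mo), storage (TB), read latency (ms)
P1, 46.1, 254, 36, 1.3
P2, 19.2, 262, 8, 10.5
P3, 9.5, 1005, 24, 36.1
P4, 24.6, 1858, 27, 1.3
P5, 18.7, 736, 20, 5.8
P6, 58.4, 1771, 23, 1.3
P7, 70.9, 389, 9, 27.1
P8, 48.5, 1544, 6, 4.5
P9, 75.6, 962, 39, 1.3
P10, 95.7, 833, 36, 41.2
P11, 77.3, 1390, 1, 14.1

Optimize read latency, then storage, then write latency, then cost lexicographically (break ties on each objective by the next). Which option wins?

First minimize read latency: best is 1.3, kept {P1, P4, P6, P9}.
Then maximize storage: best is 39, kept {P9}.

P9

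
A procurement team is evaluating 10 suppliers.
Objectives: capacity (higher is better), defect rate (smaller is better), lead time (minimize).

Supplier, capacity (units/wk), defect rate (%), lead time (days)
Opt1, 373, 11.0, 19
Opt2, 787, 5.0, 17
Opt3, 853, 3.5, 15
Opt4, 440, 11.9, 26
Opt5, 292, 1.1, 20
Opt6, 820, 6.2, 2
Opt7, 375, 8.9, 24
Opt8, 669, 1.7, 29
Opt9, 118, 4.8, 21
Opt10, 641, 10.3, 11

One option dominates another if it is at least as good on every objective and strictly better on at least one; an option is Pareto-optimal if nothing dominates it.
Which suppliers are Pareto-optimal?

Opt1: dominated by Opt2 (capacity 787≥373, defect rate 5.0≤11.0, lead time 17≤19).
Opt2: dominated by Opt3 (capacity 853≥787, defect rate 3.5≤5.0, lead time 15≤17).
Opt3: not dominated (best capacity).
Opt4: dominated by Opt2 (capacity 787≥440, defect rate 5.0≤11.9, lead time 17≤26).
Opt5: not dominated (best defect rate).
Opt6: not dominated (best lead time).
Opt7: dominated by Opt2 (capacity 787≥375, defect rate 5.0≤8.9, lead time 17≤24).
Opt8: not dominated.
Opt9: dominated by Opt3 (capacity 853≥118, defect rate 3.5≤4.8, lead time 15≤21).
Opt10: dominated by Opt6 (capacity 820≥641, defect rate 6.2≤10.3, lead time 2≤11).

Opt3, Opt5, Opt6, Opt8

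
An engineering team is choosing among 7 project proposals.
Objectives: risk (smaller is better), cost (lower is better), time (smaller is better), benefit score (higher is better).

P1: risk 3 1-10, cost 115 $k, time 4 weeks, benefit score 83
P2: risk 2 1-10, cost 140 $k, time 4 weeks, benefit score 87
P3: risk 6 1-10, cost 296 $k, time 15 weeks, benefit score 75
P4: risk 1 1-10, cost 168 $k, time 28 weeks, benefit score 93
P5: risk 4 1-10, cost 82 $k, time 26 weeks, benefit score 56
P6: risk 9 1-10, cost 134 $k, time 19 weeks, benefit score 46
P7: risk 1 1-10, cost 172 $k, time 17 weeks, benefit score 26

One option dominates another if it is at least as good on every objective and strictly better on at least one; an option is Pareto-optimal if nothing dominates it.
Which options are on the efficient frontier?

P1, P2, P4, P5, P7

P1: not dominated.
P2: not dominated.
P3: dominated by P1 (risk 3≤6, cost 115≤296, time 4≤15, benefit score 83≥75).
P4: not dominated (best benefit score).
P5: not dominated (best cost).
P6: dominated by P1 (risk 3≤9, cost 115≤134, time 4≤19, benefit score 83≥46).
P7: not dominated.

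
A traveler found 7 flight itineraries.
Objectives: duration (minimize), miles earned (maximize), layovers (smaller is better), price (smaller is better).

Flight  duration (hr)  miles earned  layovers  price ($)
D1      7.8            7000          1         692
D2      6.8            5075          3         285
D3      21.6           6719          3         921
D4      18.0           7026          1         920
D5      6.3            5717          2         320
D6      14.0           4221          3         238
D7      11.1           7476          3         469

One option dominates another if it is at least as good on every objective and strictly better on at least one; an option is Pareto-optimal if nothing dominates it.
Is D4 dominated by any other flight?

D1: worse on miles earned (7000 vs 7026).
D2: worse on miles earned (5075 vs 7026).
D3: worse on duration (21.6 vs 18.0).
D5: worse on miles earned (5717 vs 7026).
D6: worse on miles earned (4221 vs 7026).
D7: worse on layovers (3 vs 1).
No option is at least as good as D4 on every objective and strictly better on one.

No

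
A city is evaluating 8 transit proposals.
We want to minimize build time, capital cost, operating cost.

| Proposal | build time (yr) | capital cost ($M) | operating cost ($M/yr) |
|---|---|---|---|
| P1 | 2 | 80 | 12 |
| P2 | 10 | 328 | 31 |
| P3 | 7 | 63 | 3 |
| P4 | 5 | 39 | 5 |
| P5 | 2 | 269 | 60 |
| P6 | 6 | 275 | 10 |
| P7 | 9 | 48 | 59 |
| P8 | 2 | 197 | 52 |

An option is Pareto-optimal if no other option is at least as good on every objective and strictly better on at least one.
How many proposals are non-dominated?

3

P1: not dominated.
P2: dominated by P1 (build time 2≤10, capital cost 80≤328, operating cost 12≤31).
P3: not dominated (best operating cost).
P4: not dominated (best capital cost).
P5: dominated by P1 (build time 2≤2, capital cost 80≤269, operating cost 12≤60).
P6: dominated by P4 (build time 5≤6, capital cost 39≤275, operating cost 5≤10).
P7: dominated by P4 (build time 5≤9, capital cost 39≤48, operating cost 5≤59).
P8: dominated by P1 (build time 2≤2, capital cost 80≤197, operating cost 12≤52).
Pareto-optimal: P1, P3, P4 → 3.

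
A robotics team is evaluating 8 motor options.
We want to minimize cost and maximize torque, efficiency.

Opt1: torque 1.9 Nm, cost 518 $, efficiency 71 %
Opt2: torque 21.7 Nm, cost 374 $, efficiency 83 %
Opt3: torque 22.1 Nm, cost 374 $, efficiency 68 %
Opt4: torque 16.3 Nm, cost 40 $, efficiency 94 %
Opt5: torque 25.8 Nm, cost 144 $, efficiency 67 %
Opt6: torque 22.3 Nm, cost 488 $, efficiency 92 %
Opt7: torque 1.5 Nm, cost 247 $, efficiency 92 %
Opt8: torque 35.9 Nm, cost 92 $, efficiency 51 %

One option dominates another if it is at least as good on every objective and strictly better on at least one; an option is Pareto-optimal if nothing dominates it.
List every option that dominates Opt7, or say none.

Opt4: torque 16.3≥1.5, cost 40≤247, efficiency 94≥92 — dominates Opt7.
Others (Opt1, Opt2, Opt3, Opt5, Opt6, Opt8) are each worse than Opt7 on at least one objective.

Opt4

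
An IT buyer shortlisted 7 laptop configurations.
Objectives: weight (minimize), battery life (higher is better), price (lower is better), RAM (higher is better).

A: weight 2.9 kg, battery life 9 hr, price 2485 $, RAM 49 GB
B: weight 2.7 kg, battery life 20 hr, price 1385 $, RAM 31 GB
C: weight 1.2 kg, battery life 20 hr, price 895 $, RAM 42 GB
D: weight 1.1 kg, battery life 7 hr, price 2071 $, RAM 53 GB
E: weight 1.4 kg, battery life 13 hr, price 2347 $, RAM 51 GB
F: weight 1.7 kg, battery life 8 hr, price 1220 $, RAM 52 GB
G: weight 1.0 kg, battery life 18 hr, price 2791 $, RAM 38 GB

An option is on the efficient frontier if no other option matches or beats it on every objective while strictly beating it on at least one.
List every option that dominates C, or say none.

A: worse on weight (2.9 vs 1.2).
B: worse on weight (2.7 vs 1.2).
D: worse on battery life (7 vs 20).
E: worse on weight (1.4 vs 1.2).
F: worse on weight (1.7 vs 1.2).
G: worse on battery life (18 vs 20).
No option dominates C.

none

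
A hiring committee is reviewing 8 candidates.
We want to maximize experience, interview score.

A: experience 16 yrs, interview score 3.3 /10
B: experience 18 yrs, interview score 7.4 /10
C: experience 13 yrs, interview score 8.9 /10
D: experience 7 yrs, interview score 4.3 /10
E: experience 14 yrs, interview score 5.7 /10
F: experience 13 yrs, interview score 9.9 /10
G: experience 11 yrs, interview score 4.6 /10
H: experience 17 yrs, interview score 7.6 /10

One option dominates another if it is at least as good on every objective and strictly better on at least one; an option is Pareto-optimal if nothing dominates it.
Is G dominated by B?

Yes

B vs G: experience 18≥11, interview score 7.4≥4.6 — B is at least as good on every objective with at least one strict improvement.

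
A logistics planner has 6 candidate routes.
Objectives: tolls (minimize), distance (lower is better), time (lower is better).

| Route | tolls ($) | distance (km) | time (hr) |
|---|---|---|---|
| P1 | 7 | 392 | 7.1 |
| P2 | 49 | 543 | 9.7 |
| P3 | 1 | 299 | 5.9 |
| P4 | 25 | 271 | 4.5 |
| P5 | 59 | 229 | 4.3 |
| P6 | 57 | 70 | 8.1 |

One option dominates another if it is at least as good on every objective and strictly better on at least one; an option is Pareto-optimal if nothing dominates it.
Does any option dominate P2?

P1 vs P2: tolls 7≤49, distance 392≤543, time 7.1≤9.7 — P1 is at least as good on every objective and strictly better on at least one, so P1 dominates P2.

Yes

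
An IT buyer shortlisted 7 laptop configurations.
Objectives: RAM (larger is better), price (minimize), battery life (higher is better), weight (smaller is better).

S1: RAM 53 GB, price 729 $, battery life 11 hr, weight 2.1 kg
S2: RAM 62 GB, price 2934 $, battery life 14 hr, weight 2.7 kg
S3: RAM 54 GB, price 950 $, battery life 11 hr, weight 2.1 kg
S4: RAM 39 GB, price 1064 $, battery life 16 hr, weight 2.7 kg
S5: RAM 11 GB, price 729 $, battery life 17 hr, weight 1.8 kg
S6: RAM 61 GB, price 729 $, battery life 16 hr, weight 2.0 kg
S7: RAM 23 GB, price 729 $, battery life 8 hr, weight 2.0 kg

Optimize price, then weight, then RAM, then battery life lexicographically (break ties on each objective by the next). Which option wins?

First minimize price: best is 729, kept {S1, S5, S6, S7}.
Then minimize weight: best is 1.8, kept {S5}.

S5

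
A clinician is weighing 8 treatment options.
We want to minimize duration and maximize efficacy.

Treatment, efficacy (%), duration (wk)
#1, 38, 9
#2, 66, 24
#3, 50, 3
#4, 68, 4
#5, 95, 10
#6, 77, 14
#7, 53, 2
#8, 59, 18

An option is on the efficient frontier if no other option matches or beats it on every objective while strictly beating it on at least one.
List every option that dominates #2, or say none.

#4, #5, #6

#4: efficacy 68≥66, duration 4≤24 — dominates #2.
#5: efficacy 95≥66, duration 10≤24 — dominates #2.
#6: efficacy 77≥66, duration 14≤24 — dominates #2.
Others (#1, #3, #7, #8) are each worse than #2 on at least one objective.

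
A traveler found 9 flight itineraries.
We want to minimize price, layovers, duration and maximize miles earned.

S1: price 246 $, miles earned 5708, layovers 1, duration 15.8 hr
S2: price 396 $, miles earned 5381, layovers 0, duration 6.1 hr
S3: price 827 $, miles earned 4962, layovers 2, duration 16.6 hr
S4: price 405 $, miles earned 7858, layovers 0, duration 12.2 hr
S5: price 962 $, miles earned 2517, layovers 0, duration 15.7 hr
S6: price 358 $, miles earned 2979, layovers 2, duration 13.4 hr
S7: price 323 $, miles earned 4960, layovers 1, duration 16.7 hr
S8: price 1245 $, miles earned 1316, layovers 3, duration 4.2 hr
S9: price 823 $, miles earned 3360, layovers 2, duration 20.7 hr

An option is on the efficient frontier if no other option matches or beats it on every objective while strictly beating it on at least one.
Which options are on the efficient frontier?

S1: not dominated (best price).
S2: not dominated.
S3: dominated by S1 (price 246≤827, miles earned 5708≥4962, layovers 1≤2, duration 15.8≤16.6).
S4: not dominated (best miles earned).
S5: dominated by S2 (price 396≤962, miles earned 5381≥2517, layovers 0≤0, duration 6.1≤15.7).
S6: not dominated.
S7: dominated by S1 (price 246≤323, miles earned 5708≥4960, layovers 1≤1, duration 15.8≤16.7).
S8: not dominated (best duration).
S9: dominated by S1 (price 246≤823, miles earned 5708≥3360, layovers 1≤2, duration 15.8≤20.7).

S1, S2, S4, S6, S8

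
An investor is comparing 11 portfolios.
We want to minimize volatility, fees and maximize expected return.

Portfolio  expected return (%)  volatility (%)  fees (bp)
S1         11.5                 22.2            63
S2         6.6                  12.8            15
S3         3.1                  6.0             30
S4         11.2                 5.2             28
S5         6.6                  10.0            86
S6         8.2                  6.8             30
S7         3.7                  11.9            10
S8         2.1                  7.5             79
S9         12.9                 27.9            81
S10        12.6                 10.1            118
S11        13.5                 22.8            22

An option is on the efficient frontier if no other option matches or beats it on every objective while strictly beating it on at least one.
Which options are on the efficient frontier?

S1: not dominated.
S2: not dominated.
S3: dominated by S4 (expected return 11.2≥3.1, volatility 5.2≤6.0, fees 28≤30).
S4: not dominated (best volatility).
S5: dominated by S4 (expected return 11.2≥6.6, volatility 5.2≤10.0, fees 28≤86).
S6: dominated by S4 (expected return 11.2≥8.2, volatility 5.2≤6.8, fees 28≤30).
S7: not dominated (best fees).
S8: dominated by S3 (expected return 3.1≥2.1, volatility 6.0≤7.5, fees 30≤79).
S9: dominated by S11 (expected return 13.5≥12.9, volatility 22.8≤27.9, fees 22≤81).
S10: not dominated.
S11: not dominated (best expected return).

S1, S2, S4, S7, S10, S11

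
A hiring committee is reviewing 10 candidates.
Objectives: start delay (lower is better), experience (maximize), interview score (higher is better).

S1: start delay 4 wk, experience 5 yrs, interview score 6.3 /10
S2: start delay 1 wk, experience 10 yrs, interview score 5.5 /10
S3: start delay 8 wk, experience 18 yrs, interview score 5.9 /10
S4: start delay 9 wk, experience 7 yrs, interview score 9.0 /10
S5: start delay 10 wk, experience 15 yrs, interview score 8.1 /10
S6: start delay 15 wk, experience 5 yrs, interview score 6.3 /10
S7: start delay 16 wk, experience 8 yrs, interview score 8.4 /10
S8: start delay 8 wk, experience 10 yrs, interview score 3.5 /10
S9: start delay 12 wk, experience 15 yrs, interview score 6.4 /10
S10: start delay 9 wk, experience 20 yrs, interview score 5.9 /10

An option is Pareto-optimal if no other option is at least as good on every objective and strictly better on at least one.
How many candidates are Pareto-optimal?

S1: not dominated.
S2: not dominated (best start delay).
S3: not dominated.
S4: not dominated (best interview score).
S5: not dominated.
S6: dominated by S1 (start delay 4≤15, experience 5≥5, interview score 6.3≥6.3).
S7: not dominated.
S8: dominated by S2 (start delay 1≤8, experience 10≥10, interview score 5.5≥3.5).
S9: dominated by S5 (start delay 10≤12, experience 15≥15, interview score 8.1≥6.4).
S10: not dominated (best experience).
Pareto-optimal: S1, S2, S3, S4, S5, S7, S10 → 7.

7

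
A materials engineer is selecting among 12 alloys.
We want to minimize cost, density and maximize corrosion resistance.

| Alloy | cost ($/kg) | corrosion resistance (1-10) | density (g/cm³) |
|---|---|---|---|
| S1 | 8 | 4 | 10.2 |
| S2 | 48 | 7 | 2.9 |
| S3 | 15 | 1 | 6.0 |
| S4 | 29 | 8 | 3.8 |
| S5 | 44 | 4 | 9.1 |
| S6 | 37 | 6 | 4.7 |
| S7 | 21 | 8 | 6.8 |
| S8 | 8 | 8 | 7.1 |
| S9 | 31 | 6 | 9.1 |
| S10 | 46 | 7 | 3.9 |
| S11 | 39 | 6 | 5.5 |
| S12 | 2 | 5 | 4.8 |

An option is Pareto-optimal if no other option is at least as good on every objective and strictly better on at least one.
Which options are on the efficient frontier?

S1: dominated by S8 (cost 8≤8, corrosion resistance 8≥4, density 7.1≤10.2).
S2: not dominated (best density).
S3: dominated by S12 (cost 2≤15, corrosion resistance 5≥1, density 4.8≤6.0).
S4: not dominated.
S5: dominated by S4 (cost 29≤44, corrosion resistance 8≥4, density 3.8≤9.1).
S6: dominated by S4 (cost 29≤37, corrosion resistance 8≥6, density 3.8≤4.7).
S7: not dominated.
S8: not dominated.
S9: dominated by S4 (cost 29≤31, corrosion resistance 8≥6, density 3.8≤9.1).
S10: dominated by S4 (cost 29≤46, corrosion resistance 8≥7, density 3.8≤3.9).
S11: dominated by S4 (cost 29≤39, corrosion resistance 8≥6, density 3.8≤5.5).
S12: not dominated (best cost).

S2, S4, S7, S8, S12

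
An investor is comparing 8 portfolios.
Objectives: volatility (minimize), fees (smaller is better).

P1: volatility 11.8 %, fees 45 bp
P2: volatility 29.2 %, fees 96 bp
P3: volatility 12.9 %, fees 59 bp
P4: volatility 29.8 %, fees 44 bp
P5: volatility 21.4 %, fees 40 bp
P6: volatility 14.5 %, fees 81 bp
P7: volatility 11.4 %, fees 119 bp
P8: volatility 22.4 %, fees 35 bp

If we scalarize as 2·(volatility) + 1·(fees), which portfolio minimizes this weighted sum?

P1: 2·11.8 + 1·45 = 68.6
P2: 2·29.2 + 1·96 = 154.4
P3: 2·12.9 + 1·59 = 84.8
P4: 2·29.8 + 1·44 = 103.6
P5: 2·21.4 + 1·40 = 82.8
P6: 2·14.5 + 1·81 = 110.0
P7: 2·11.4 + 1·119 = 141.8
P8: 2·22.4 + 1·35 = 79.8
Lowest: P1 at 68.6.

P1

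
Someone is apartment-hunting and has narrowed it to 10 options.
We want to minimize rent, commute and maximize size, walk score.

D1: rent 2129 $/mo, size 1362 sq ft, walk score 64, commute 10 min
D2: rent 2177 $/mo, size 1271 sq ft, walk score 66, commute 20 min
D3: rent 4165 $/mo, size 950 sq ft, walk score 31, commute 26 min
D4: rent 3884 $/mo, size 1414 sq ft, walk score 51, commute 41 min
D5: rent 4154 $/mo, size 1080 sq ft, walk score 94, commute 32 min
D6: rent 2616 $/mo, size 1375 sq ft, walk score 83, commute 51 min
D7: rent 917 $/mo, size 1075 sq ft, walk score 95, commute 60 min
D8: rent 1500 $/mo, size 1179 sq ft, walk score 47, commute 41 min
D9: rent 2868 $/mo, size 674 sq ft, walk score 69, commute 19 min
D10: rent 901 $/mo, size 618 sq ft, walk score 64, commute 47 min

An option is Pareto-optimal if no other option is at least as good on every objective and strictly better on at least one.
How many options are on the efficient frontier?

9

D1: not dominated (best commute).
D2: not dominated.
D3: dominated by D1 (rent 2129≤4165, size 1362≥950, walk score 64≥31, commute 10≤26).
D4: not dominated (best size).
D5: not dominated.
D6: not dominated.
D7: not dominated (best walk score).
D8: not dominated.
D9: not dominated.
D10: not dominated (best rent).
Pareto-optimal: D1, D2, D4, D5, D6, D7, D8, D9, D10 → 9.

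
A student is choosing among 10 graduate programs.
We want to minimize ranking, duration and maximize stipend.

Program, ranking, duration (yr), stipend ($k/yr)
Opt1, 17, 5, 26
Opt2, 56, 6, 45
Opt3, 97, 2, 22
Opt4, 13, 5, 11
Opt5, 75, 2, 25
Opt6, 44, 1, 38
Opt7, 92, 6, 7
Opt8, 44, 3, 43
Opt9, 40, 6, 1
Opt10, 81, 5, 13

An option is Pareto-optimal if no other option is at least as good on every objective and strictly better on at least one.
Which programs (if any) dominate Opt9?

Opt1, Opt4

Opt1: ranking 17≤40, duration 5≤6, stipend 26≥1 — dominates Opt9.
Opt4: ranking 13≤40, duration 5≤6, stipend 11≥1 — dominates Opt9.
Others (Opt2, Opt3, Opt5, Opt6, Opt7, Opt8, Opt10) are each worse than Opt9 on at least one objective.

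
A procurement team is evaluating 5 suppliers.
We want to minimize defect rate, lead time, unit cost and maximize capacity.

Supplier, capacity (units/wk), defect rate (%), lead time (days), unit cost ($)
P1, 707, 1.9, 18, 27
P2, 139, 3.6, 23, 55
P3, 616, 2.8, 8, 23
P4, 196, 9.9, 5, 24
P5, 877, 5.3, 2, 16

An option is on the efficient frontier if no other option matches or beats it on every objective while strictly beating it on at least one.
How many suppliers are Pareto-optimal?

P1: not dominated (best defect rate).
P2: dominated by P1 (capacity 707≥139, defect rate 1.9≤3.6, lead time 18≤23, unit cost 27≤55).
P3: not dominated.
P4: dominated by P5 (capacity 877≥196, defect rate 5.3≤9.9, lead time 2≤5, unit cost 16≤24).
P5: not dominated (best capacity).
Pareto-optimal: P1, P3, P5 → 3.

3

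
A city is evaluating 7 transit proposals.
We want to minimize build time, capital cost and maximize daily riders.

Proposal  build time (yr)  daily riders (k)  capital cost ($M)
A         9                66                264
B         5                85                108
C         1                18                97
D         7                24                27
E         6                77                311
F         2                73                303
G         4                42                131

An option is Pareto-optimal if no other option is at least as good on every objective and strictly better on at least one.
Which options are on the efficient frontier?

A: dominated by B (build time 5≤9, daily riders 85≥66, capital cost 108≤264).
B: not dominated (best daily riders).
C: not dominated (best build time).
D: not dominated (best capital cost).
E: dominated by B (build time 5≤6, daily riders 85≥77, capital cost 108≤311).
F: not dominated.
G: not dominated.

B, C, D, F, G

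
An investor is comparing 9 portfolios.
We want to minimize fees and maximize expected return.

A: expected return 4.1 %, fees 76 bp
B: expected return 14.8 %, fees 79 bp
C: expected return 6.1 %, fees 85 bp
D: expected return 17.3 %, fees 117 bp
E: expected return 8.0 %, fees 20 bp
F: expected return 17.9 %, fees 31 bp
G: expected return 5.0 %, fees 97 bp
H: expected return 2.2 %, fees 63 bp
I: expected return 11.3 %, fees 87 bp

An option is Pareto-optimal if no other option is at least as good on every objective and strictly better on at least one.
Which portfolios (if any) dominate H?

E: expected return 8.0≥2.2, fees 20≤63 — dominates H.
F: expected return 17.9≥2.2, fees 31≤63 — dominates H.
Others (A, B, C, D, G, I) are each worse than H on at least one objective.

E, F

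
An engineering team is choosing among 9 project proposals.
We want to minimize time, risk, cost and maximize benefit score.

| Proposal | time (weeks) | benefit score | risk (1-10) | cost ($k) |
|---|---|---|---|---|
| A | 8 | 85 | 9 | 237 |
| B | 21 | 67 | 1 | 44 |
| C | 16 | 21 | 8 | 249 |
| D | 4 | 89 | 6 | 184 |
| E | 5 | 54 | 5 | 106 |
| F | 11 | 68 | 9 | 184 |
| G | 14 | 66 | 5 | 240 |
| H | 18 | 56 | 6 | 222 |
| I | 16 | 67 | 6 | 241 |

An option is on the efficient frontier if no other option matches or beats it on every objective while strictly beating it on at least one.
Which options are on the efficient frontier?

A: dominated by D (time 4≤8, benefit score 89≥85, risk 6≤9, cost 184≤237).
B: not dominated (best risk).
C: dominated by D (time 4≤16, benefit score 89≥21, risk 6≤8, cost 184≤249).
D: not dominated (best time).
E: not dominated.
F: dominated by D (time 4≤11, benefit score 89≥68, risk 6≤9, cost 184≤184).
G: not dominated.
H: dominated by D (time 4≤18, benefit score 89≥56, risk 6≤6, cost 184≤222).
I: dominated by D (time 4≤16, benefit score 89≥67, risk 6≤6, cost 184≤241).

B, D, E, G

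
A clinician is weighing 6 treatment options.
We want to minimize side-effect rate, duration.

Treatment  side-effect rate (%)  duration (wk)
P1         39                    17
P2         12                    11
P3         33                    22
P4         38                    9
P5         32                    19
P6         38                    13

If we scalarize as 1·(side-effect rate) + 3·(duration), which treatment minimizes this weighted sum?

P2

P1: 1·39 + 3·17 = 90
P2: 1·12 + 3·11 = 45
P3: 1·33 + 3·22 = 99
P4: 1·38 + 3·9 = 65
P5: 1·32 + 3·19 = 89
P6: 1·38 + 3·13 = 77
Lowest: P2 at 45.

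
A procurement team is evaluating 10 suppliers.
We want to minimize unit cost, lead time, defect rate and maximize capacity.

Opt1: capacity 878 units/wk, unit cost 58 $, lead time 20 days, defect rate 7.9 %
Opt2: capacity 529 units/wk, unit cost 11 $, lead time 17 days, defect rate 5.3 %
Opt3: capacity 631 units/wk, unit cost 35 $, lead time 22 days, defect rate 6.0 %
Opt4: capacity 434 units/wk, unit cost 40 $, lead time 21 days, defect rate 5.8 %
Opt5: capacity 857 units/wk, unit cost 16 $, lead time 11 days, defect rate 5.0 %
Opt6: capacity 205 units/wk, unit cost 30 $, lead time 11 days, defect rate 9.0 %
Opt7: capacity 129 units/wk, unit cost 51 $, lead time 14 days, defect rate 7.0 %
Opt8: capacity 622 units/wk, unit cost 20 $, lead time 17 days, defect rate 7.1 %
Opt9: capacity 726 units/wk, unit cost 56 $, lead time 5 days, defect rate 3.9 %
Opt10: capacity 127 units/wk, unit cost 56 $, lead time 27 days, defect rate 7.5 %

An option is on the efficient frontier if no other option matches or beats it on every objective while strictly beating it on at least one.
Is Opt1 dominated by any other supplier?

No

Opt2: worse on capacity (529 vs 878).
Opt3: worse on capacity (631 vs 878).
Opt4: worse on capacity (434 vs 878).
Opt5: worse on capacity (857 vs 878).
Opt6: worse on capacity (205 vs 878).
Opt7: worse on capacity (129 vs 878).
Opt8: worse on capacity (622 vs 878).
Opt9: worse on capacity (726 vs 878).
Opt10: worse on capacity (127 vs 878).
No option is at least as good as Opt1 on every objective and strictly better on one.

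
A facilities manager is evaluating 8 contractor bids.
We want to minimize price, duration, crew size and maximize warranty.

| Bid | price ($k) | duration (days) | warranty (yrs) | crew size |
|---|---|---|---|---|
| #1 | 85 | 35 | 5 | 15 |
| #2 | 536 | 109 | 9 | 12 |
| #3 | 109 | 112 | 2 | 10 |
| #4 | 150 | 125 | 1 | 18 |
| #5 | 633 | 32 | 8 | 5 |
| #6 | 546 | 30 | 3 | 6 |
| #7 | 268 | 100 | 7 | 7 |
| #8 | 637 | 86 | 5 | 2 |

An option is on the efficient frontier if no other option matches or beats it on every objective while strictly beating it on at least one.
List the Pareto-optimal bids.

#1: not dominated (best price).
#2: not dominated (best warranty).
#3: not dominated.
#4: dominated by #1 (price 85≤150, duration 35≤125, warranty 5≥1, crew size 15≤18).
#5: not dominated.
#6: not dominated (best duration).
#7: not dominated.
#8: not dominated (best crew size).

#1, #2, #3, #5, #6, #7, #8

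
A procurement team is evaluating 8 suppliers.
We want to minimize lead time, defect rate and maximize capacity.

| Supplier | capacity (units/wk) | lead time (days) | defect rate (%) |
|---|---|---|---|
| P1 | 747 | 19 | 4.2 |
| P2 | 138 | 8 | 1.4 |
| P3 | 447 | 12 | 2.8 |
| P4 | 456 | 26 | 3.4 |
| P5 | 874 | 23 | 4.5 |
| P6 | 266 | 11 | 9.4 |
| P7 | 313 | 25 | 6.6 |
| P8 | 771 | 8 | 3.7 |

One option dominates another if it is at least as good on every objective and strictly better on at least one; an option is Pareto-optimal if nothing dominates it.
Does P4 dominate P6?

P4 vs P6: P4 is worse on lead time (26 vs 11), so it does not dominate P6.

No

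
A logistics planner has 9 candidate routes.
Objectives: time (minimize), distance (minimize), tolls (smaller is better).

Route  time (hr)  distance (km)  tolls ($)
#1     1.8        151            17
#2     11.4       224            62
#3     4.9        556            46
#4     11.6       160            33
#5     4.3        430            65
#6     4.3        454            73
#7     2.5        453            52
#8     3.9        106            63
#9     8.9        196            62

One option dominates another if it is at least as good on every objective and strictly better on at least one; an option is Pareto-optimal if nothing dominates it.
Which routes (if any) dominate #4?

#1: time 1.8≤11.6, distance 151≤160, tolls 17≤33 — dominates #4.
Others (#2, #3, #5, #6, #7, #8, #9) are each worse than #4 on at least one objective.

#1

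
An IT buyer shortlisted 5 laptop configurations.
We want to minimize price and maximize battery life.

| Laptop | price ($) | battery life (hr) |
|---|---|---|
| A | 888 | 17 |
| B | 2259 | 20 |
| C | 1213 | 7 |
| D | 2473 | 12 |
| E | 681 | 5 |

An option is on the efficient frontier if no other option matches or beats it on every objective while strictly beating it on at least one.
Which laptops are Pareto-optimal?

A, B, E

A: not dominated.
B: not dominated (best battery life).
C: dominated by A (price 888≤1213, battery life 17≥7).
D: dominated by A (price 888≤2473, battery life 17≥12).
E: not dominated (best price).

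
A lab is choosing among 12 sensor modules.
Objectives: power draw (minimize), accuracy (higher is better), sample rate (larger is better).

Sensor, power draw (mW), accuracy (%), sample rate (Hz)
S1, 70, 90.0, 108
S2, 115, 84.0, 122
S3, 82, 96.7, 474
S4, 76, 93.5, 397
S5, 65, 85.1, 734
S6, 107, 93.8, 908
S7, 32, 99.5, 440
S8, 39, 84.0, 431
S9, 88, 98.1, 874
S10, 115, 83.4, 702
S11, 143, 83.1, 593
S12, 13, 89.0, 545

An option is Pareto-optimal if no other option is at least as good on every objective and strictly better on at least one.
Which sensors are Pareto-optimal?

S3, S5, S6, S7, S9, S12

S1: dominated by S7 (power draw 32≤70, accuracy 99.5≥90.0, sample rate 440≥108).
S2: dominated by S3 (power draw 82≤115, accuracy 96.7≥84.0, sample rate 474≥122).
S3: not dominated.
S4: dominated by S7 (power draw 32≤76, accuracy 99.5≥93.5, sample rate 440≥397).
S5: not dominated.
S6: not dominated (best sample rate).
S7: not dominated (best accuracy).
S8: dominated by S7 (power draw 32≤39, accuracy 99.5≥84.0, sample rate 440≥431).
S9: not dominated.
S10: dominated by S5 (power draw 65≤115, accuracy 85.1≥83.4, sample rate 734≥702).
S11: dominated by S5 (power draw 65≤143, accuracy 85.1≥83.1, sample rate 734≥593).
S12: not dominated (best power draw).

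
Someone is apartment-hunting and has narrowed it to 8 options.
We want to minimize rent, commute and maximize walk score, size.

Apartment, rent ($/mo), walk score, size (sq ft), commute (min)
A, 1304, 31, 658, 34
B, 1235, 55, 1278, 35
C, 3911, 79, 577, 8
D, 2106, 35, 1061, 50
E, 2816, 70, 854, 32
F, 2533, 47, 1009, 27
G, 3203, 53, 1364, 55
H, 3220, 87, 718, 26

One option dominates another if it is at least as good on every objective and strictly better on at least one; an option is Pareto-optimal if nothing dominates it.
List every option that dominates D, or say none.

B: rent 1235≤2106, walk score 55≥35, size 1278≥1061, commute 35≤50 — dominates D.
Others (A, C, E, F, G, H) are each worse than D on at least one objective.

B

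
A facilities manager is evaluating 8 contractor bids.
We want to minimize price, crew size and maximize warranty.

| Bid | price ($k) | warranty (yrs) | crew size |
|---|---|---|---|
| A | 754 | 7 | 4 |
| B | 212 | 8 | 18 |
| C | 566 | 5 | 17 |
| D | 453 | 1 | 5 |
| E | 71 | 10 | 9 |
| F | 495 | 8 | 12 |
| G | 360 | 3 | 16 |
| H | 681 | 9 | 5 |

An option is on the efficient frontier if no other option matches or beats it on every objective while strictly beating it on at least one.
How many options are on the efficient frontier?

4

A: not dominated (best crew size).
B: dominated by E (price 71≤212, warranty 10≥8, crew size 9≤18).
C: dominated by E (price 71≤566, warranty 10≥5, crew size 9≤17).
D: not dominated.
E: not dominated (best price).
F: dominated by E (price 71≤495, warranty 10≥8, crew size 9≤12).
G: dominated by E (price 71≤360, warranty 10≥3, crew size 9≤16).
H: not dominated.
Pareto-optimal: A, D, E, H → 4.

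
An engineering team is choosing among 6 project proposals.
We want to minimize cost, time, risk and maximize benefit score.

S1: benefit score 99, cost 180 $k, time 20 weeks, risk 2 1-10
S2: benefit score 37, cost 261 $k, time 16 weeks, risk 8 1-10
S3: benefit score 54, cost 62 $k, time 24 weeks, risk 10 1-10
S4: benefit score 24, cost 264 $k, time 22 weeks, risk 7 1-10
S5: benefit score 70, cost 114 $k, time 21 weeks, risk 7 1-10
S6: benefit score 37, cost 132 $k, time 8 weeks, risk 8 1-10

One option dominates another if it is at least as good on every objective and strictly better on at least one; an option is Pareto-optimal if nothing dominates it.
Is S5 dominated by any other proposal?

No

S1: worse on cost (180 vs 114).
S2: worse on benefit score (37 vs 70).
S3: worse on benefit score (54 vs 70).
S4: worse on benefit score (24 vs 70).
S6: worse on benefit score (37 vs 70).
No option is at least as good as S5 on every objective and strictly better on one.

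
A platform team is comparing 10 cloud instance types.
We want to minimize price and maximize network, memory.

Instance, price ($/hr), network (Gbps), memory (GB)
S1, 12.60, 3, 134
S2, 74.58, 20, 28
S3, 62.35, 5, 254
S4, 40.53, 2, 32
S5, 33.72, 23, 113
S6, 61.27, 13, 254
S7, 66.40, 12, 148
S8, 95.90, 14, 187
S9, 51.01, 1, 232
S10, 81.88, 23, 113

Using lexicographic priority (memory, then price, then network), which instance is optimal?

S6

First maximize memory: best is 254, kept {S3, S6}.
Then minimize price: best is 61.27, kept {S6}.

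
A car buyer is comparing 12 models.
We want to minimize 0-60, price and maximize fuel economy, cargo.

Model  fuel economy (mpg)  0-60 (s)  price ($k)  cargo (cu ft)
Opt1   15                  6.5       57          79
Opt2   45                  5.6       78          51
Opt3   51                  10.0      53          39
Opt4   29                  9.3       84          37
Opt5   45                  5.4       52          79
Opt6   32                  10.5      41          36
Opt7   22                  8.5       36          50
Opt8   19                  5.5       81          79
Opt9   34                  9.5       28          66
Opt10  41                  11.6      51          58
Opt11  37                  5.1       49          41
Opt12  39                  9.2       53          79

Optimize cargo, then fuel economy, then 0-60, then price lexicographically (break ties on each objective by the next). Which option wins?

First maximize cargo: best is 79, kept {Opt1, Opt5, Opt8, Opt12}.
Then maximize fuel economy: best is 45, kept {Opt5}.

Opt5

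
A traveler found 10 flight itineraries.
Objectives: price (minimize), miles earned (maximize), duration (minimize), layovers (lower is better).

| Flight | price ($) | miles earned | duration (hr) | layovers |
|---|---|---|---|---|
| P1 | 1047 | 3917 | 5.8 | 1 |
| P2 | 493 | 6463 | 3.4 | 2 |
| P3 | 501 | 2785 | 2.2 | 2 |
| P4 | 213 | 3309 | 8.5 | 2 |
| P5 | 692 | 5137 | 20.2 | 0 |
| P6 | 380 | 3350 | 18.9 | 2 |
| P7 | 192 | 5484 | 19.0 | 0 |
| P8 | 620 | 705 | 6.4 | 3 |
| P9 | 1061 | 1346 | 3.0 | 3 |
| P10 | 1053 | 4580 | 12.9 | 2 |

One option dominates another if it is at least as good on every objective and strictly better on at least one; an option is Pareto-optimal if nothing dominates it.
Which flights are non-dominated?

P1, P2, P3, P4, P6, P7

P1: not dominated.
P2: not dominated (best miles earned).
P3: not dominated (best duration).
P4: not dominated.
P5: dominated by P7 (price 192≤692, miles earned 5484≥5137, duration 19.0≤20.2, layovers 0≤0).
P6: not dominated.
P7: not dominated (best price).
P8: dominated by P2 (price 493≤620, miles earned 6463≥705, duration 3.4≤6.4, layovers 2≤3).
P9: dominated by P3 (price 501≤1061, miles earned 2785≥1346, duration 2.2≤3.0, layovers 2≤3).
P10: dominated by P2 (price 493≤1053, miles earned 6463≥4580, duration 3.4≤12.9, layovers 2≤2).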